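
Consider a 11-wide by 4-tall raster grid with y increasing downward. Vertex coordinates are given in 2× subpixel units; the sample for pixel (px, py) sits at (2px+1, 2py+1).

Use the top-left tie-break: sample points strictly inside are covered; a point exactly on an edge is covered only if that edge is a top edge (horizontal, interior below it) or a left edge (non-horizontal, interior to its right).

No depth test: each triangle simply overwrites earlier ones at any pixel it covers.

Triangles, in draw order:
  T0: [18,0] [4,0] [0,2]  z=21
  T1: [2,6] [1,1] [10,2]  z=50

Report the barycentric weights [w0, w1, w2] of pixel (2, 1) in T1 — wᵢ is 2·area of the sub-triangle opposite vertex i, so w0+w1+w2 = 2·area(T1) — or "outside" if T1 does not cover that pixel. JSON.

T0:
  2·area = 28  (B↔C swapped to make it positive)
  edge (18, 0)→(0, 2): d=(-18,2) right/bottom  bias=-1
  edge (0, 2)→(4, 0): d=(4,-2) top-left  bias=+0
  edge (4, 0)→(18, 0): d=(14,0) top-left  bias=+0
    (1,0)@(3, 1): e=[12,2,14] → X
    (2,0)@(5, 1): e=[8,6,14] → X
    (3,0)@(7, 1): e=[4,10,14] → X
    (4,0)@(9, 1): e=[0,14,14] → .  [on edge]
    (1,1)@(3, 3): e=[-24,10,42] → .
    (2,1)@(5, 3): e=[-28,14,42] → .
    (3,1)@(7, 3): e=[-32,18,42] → .
  covered (3 px):
    . X X X . . . . . . .
    . . . . . . . . . . .
    . . . . . . . . . . .
    . . . . . . . . . . .
T1:
  2·area = 44
  edge (2, 6)→(1, 1): d=(-1,-5) top-left  bias=+0
  edge (1, 1)→(10, 2): d=(9,1) right/bottom  bias=-1
  edge (10, 2)→(2, 6): d=(-8,4) right/bottom  bias=-1
    (0,0)@(1, 1): e=[0,0,44] → .  [on edge]
    (1,1)@(3, 3): e=[8,16,20] → X
    (2,1)@(5, 3): e=[18,14,12] → X
    (3,1)@(7, 3): e=[28,12,4] → X
    (4,1)@(9, 3): e=[38,10,-4] → .
    (9,1)@(19, 3): e=[88,0,-44] → .  [on edge]
    (1,2)@(3, 5): e=[6,34,4] → X
    (2,2)@(5, 5): e=[16,32,-4] → .
    (3,2)@(7, 5): e=[26,30,-12] → .
    (1,3)@(3, 7): e=[4,52,-12] → .
  covered (4 px):
    . . . . . . . . . . .
    . X X X . . . . . . .
    . X . . . . . . . . .
    . . . . . . . . . . .

Final: [14,12,18]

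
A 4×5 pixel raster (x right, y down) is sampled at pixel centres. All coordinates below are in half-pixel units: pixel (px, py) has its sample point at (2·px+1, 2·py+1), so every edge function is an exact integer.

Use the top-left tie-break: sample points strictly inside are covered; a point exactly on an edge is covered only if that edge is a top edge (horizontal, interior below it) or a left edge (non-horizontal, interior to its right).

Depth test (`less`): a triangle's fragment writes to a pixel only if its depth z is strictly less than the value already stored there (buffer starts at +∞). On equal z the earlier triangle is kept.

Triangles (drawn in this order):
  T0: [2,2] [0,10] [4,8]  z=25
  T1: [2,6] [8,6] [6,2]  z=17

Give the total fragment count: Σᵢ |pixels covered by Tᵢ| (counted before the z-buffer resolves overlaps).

T0:
  2·area = 28  (B↔C swapped to make it positive)
  edge (2, 2)→(4, 8): d=(2,6) right/bottom  bias=-1
  edge (4, 8)→(0, 10): d=(-4,2) right/bottom  bias=-1
  edge (0, 10)→(2, 2): d=(2,-8) top-left  bias=+0
    (1,2)@(3, 5): e=[0,14,14] → ·  [on edge]
    (0,3)@(1, 7): e=[16,10,2] → #
    (1,3)@(3, 7): e=[4,6,18] → #
    (2,3)@(5, 7): e=[-8,2,34] → ·
    (0,4)@(1, 9): e=[20,2,6] → #
    (1,4)@(3, 9): e=[8,-2,22] → ·
  covered (3 px):
    · · · ·
    · · · ·
    · · · ·
    # # · ·
    # · · ·
T1:
  2·area = 24  (B↔C swapped to make it positive)
  edge (2, 6)→(6, 2): d=(4,-4) top-left  bias=+0
  edge (6, 2)→(8, 6): d=(2,4) right/bottom  bias=-1
  edge (8, 6)→(2, 6): d=(-6,0) right/bottom  bias=-1
    (3,0)@(7, 1): e=[0,-6,30] → ·  [on edge]
    (2,1)@(5, 3): e=[0,6,18] → #  [on edge]
    (3,1)@(7, 3): e=[8,-2,18] → ·
    (1,2)@(3, 5): e=[0,18,6] → #  [on edge]
    (3,2)@(7, 5): e=[16,2,6] → #
    (0,3)@(1, 7): e=[0,30,-6] → ·  [on edge]
    (1,3)@(3, 7): e=[8,22,-6] → ·
    (2,3)@(5, 7): e=[16,14,-6] → ·
    (3,3)@(7, 7): e=[24,6,-6] → ·
  covered (4 px):
    · · · ·
    · · # ·
    · # # #
    · · · ·
    · · · ·

Result: 7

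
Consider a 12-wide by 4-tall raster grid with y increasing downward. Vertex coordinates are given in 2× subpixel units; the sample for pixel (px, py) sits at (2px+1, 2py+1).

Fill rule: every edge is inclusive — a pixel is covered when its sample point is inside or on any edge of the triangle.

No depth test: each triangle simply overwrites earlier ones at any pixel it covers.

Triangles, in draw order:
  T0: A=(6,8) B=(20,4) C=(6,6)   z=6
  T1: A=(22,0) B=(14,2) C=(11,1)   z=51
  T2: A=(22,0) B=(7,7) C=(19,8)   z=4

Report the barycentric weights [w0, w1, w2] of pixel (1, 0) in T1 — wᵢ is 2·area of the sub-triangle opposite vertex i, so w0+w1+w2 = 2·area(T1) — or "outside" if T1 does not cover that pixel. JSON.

T0:
  2·area = 28  (B↔C swapped to make it positive)
  edge (6, 8)→(6, 6): d=(0,-2) inclusive
  edge (6, 6)→(20, 4): d=(14,-2) inclusive
  edge (20, 4)→(6, 8): d=(-14,4) inclusive
    (6,2)@(13, 5): e=[14,0,14] → █  [on edge]
    (7,2)@(15, 5): e=[18,4,6] → █
    (8,2)@(17, 5): e=[22,8,-2] → ·
    (3,3)@(7, 7): e=[2,16,10] → █
    (4,3)@(9, 7): e=[6,20,2] → █
    (5,3)@(11, 7): e=[10,24,-6] → ·
    (6,3)@(13, 7): e=[14,28,-14] → ·
    (7,3)@(15, 7): e=[18,32,-22] → ·
  covered (4 px):
    · · · · · · · · · · · ·
    · · · · · · · · · · · ·
    · · · · · · █ █ · · · ·
    · · · █ █ · · · · · · ·
T1:
  2·area = 14
  edge (22, 0)→(14, 2): d=(-8,2) inclusive
  edge (14, 2)→(11, 1): d=(-3,-1) inclusive
  edge (11, 1)→(22, 0): d=(11,-1) inclusive
    (5,0)@(11, 1): e=[14,0,0] → █  [on edge]
    (6,0)@(13, 1): e=[10,2,2] → █
    (7,0)@(15, 1): e=[6,4,4] → █
    (8,0)@(17, 1): e=[2,6,6] → █
    (9,0)@(19, 1): e=[-2,8,8] → ·
    (5,1)@(11, 3): e=[-2,-6,22] → ·
    (6,1)@(13, 3): e=[-6,-4,24] → ·
    (7,1)@(15, 3): e=[-10,-2,26] → ·
    (8,1)@(17, 3): e=[-14,0,28] → ·  [on edge]
    (11,2)@(23, 5): e=[-42,0,56] → ·  [on edge]
  covered (4 px):
    · · · · · █ █ █ █ · · ·
    · · · · · · · · · · · ·
    · · · · · · · · · · · ·
    · · · · · · · · · · · ·
T2:
  2·area = 99  (B↔C swapped to make it positive)
  edge (22, 0)→(19, 8): d=(-3,8) inclusive
  edge (19, 8)→(7, 7): d=(-12,-1) inclusive
  edge (7, 7)→(22, 0): d=(15,-7) inclusive
    (10,0)@(21, 1): e=[5,86,8] → █
    (11,0)@(23, 1): e=[-11,88,22] → ·
    (8,1)@(17, 3): e=[31,58,10] → █
    (9,1)@(19, 3): e=[15,60,24] → █
    (10,1)@(21, 3): e=[-1,62,38] → ·
    (6,2)@(13, 5): e=[57,30,12] → █
    (7,2)@(15, 5): e=[41,32,26] → █
    (10,2)@(21, 5): e=[-7,38,68] → ·
    (3,3)@(7, 7): e=[99,0,0] → █  [on edge]
    (4,3)@(9, 7): e=[83,2,14] → █
    (5,3)@(11, 7): e=[67,4,28] → █
    (10,3)@(21, 7): e=[-13,14,98] → ·
  covered (14 px):
    · · · · · · · · · · █ ·
    · · · · · · · · █ █ · ·
    · · · · · · █ █ █ █ · ·
    · · · █ █ █ █ █ █ █ · ·

Result: "outside"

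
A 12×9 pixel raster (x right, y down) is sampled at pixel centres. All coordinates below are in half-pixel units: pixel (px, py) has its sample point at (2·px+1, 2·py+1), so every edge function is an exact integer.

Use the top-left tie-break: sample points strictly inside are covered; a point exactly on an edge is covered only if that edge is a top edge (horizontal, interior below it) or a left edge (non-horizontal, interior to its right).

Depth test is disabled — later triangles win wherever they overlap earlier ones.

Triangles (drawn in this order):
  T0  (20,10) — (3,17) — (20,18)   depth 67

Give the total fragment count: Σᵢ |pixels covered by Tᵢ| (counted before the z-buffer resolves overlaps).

T0:
  2·area = 136  (B↔C swapped to make it positive)
  edge (20, 10)→(20, 18): d=(0,8) right/bottom  bias=-1
  edge (20, 18)→(3, 17): d=(-17,-1) top-left  bias=+0
  edge (3, 17)→(20, 10): d=(17,-7) top-left  bias=+0
    (9,5)@(19, 11): e=[8,118,10] → X
    (10,5)@(21, 11): e=[-8,120,24] → .
    (6,6)@(13, 13): e=[56,78,2] → X
    (7,6)@(15, 13): e=[40,80,16] → X
    (8,6)@(17, 13): e=[24,82,30] → X
    (10,6)@(21, 13): e=[-8,86,58] → .
    (4,7)@(9, 15): e=[88,40,8] → X
    (5,7)@(11, 15): e=[72,42,22] → X
    (10,7)@(21, 15): e=[-8,52,92] → .
    (1,8)@(3, 17): e=[136,0,0] → X  [on edge]
    (2,8)@(5, 17): e=[120,2,14] → X
    (3,8)@(7, 17): e=[104,4,28] → X
  covered (20 px):
    . . . . . . . . . . . .
    . . . . . . . . . . . .
    . . . . . . . . . . . .
    . . . . . . . . . . . .
    . . . . . . . . . . . .
    . . . . . . . . . X . .
    . . . . . . X X X X . .
    . . . . X X X X X X . .
    . X X X X X X X X X . .

Final: 20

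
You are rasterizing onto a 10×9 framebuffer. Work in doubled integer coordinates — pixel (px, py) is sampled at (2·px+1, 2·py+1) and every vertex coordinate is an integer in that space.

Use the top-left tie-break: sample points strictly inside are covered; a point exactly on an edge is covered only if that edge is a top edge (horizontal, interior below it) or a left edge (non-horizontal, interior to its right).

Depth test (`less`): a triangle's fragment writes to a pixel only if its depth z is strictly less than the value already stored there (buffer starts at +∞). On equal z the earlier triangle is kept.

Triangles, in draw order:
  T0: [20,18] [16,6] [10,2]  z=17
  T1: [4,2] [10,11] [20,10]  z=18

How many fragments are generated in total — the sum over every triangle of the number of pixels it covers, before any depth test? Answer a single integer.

T0:
  2·area = 56  (B↔C swapped to make it positive)
  edge (20, 18)→(10, 2): d=(-10,-16) top-left  bias=+0
  edge (10, 2)→(16, 6): d=(6,4) right/bottom  bias=-1
  edge (16, 6)→(20, 18): d=(4,12) right/bottom  bias=-1
    (5,1)@(11, 3): e=[6,2,48] → #
    (6,1)@(13, 3): e=[38,-6,24] → ·
    (7,1)@(15, 3): e=[70,-14,0] → ·  [on edge]
    (5,2)@(11, 5): e=[-14,14,56] → ·
    (6,2)@(13, 5): e=[18,6,32] → #
    (7,2)@(15, 5): e=[50,-2,8] → ·
    (6,3)@(13, 7): e=[-2,18,40] → ·
    (7,3)@(15, 7): e=[30,10,16] → #
    (8,3)@(17, 7): e=[62,2,-8] → ·
    (7,4)@(15, 9): e=[10,22,24] → #
    (8,4)@(17, 9): e=[42,14,0] → ·  [on edge]
    (7,5)@(15, 11): e=[-10,34,32] → ·
    (9,7)@(19, 15): e=[14,42,0] → ·  [on edge]
  covered (6 px):
    · · · · · · · · · ·
    · · · · · # · · · ·
    · · · · · · # · · ·
    · · · · · · · # · ·
    · · · · · · · # · ·
    · · · · · · · · # ·
    · · · · · · · · # ·
    · · · · · · · · · ·
    · · · · · · · · · ·
T1:
  2·area = 96  (B↔C swapped to make it positive)
  edge (4, 2)→(20, 10): d=(16,8) right/bottom  bias=-1
  edge (20, 10)→(10, 11): d=(-10,1) right/bottom  bias=-1
  edge (10, 11)→(4, 2): d=(-6,-9) top-left  bias=+0
    (2,1)@(5, 3): e=[8,85,3] → #
    (3,1)@(7, 3): e=[-8,83,21] → ·
    (2,2)@(5, 5): e=[40,65,-9] → ·
    (3,2)@(7, 5): e=[24,63,9] → #
    (4,2)@(9, 5): e=[8,61,27] → #
    (5,2)@(11, 5): e=[-8,59,45] → ·
    (3,3)@(7, 7): e=[56,43,-3] → ·
    (4,3)@(9, 7): e=[40,41,15] → #
    (5,3)@(11, 7): e=[24,39,33] → #
    (6,3)@(13, 7): e=[8,37,51] → #
    (7,3)@(15, 7): e=[-8,35,69] → ·
    (4,4)@(9, 9): e=[72,21,3] → #
  covered (11 px):
    · · · · · · · · · ·
    · · # · · · · · · ·
    · · · # # · · · · ·
    · · · · # # # · · ·
    · · · · # # # # # ·
    · · · · · · · · · ·
    · · · · · · · · · ·
    · · · · · · · · · ·
    · · · · · · · · · ·

Answer: 17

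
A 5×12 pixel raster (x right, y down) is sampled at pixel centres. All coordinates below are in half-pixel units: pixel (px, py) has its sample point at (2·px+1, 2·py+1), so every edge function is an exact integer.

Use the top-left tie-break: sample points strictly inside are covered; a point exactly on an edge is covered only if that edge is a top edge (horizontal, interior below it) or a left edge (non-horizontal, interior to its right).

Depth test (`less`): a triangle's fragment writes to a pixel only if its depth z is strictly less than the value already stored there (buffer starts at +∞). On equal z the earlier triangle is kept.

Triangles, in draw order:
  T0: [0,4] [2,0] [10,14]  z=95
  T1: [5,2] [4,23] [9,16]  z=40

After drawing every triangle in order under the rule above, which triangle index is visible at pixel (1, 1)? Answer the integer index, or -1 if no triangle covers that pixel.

T0:
  2·area = 60
  edge (0, 4)→(2, 0): d=(2,-4) top-left  bias=+0
  edge (2, 0)→(10, 14): d=(8,14) right/bottom  bias=-1
  edge (10, 14)→(0, 4): d=(-10,-10) top-left  bias=+0
    (0,1)@(1, 3): e=[2,38,20] → #
    (1,1)@(3, 3): e=[10,10,40] → #
    (2,1)@(5, 3): e=[18,-18,60] → ·
    (0,2)@(1, 5): e=[6,54,0] → #  [on edge]
    (2,2)@(5, 5): e=[22,-2,40] → ·
    (0,3)@(1, 7): e=[10,70,-20] → ·
    (1,3)@(3, 7): e=[18,42,0] → #  [on edge]
    (2,3)@(5, 7): e=[26,14,20] → #
    (3,3)@(7, 7): e=[34,-14,40] → ·
    (1,4)@(3, 9): e=[22,58,-20] → ·
    (2,4)@(5, 9): e=[30,30,0] → #  [on edge]
    (3,4)@(7, 9): e=[38,2,20] → #
    (3,5)@(7, 11): e=[42,18,0] → #  [on edge]
    (4,6)@(9, 13): e=[54,6,0] → #  [on edge]
  covered (10 px):
    · · · · ·
    # # · · ·
    # # · · ·
    · # # · ·
    · · # # ·
    · · · # ·
    · · · · #
    · · · · ·
    · · · · ·
    · · · · ·
    · · · · ·
    · · · · ·
T1:
  2·area = 98  (B↔C swapped to make it positive)
  edge (5, 2)→(9, 16): d=(4,14) right/bottom  bias=-1
  edge (9, 16)→(4, 23): d=(-5,7) right/bottom  bias=-1
  edge (4, 23)→(5, 2): d=(1,-21) top-left  bias=+0
    (2,1)@(5, 3): e=[4,93,1] → #
    (3,1)@(7, 3): e=[-24,79,43] → ·
    (2,2)@(5, 5): e=[12,83,3] → #
    (3,2)@(7, 5): e=[-16,69,45] → ·
    (2,3)@(5, 7): e=[20,73,5] → #
    (3,3)@(7, 7): e=[-8,59,47] → ·
    (2,4)@(5, 9): e=[28,63,7] → #
    (3,4)@(7, 9): e=[0,49,49] → ·  [on edge]
    (2,5)@(5, 11): e=[36,53,9] → #
    (3,5)@(7, 11): e=[8,39,51] → #
    (4,5)@(9, 11): e=[-20,25,93] → ·
    (2,6)@(5, 13): e=[44,43,11] → #
  covered (14 px):
    · · · · ·
    · · # · ·
    · · # · ·
    · · # · ·
    · · # · ·
    · · # # ·
    · · # # ·
    · · # # ·
    · · # # ·
    · · # · ·
    · · # · ·
    · · · · ·

Z-buffer (winner per pixel, '.' = empty):
  . . . . .
  0 0 1 . .
  0 0 1 . .
  . 0 1 . .
  . . 1 0 .
  . . 1 1 .
  . . 1 1 0
  . . 1 1 .
  . . 1 1 .
  . . 1 . .
  . . 1 . .
  . . . . .

Final: 0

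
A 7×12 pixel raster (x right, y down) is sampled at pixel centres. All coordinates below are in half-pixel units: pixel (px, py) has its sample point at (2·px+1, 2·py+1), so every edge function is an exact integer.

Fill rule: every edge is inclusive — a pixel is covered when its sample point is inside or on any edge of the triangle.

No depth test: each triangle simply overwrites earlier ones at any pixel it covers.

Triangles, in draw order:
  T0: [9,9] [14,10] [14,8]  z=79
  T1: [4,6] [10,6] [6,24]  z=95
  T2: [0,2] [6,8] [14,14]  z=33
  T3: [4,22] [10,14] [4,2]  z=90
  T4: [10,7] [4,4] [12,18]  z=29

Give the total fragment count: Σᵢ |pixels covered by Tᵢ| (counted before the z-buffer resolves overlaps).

T0:
  2·area = 10  (B↔C swapped to make it positive)
  edge (9, 9)→(14, 8): d=(5,-1) inclusive
  edge (14, 8)→(14, 10): d=(0,2) inclusive
  edge (14, 10)→(9, 9): d=(-5,-1) inclusive
    (4,4)@(9, 9): e=[0,10,0] → #  [on edge]
    (5,4)@(11, 9): e=[2,6,2] → #
    (6,4)@(13, 9): e=[4,2,4] → #
    (4,5)@(9, 11): e=[10,10,-10] → ·
    (5,5)@(11, 11): e=[12,6,-8] → ·
    (6,5)@(13, 11): e=[14,2,-6] → ·
  covered (3 px):
    · · · · · · ·
    · · · · · · ·
    · · · · · · ·
    · · · · · · ·
    · · · · # # #
    · · · · · · ·
    · · · · · · ·
    · · · · · · ·
    · · · · · · ·
    · · · · · · ·
    · · · · · · ·
    · · · · · · ·
T1:
  2·area = 108
  edge (4, 6)→(10, 6): d=(6,0) inclusive
  edge (10, 6)→(6, 24): d=(-4,18) inclusive
  edge (6, 24)→(4, 6): d=(-2,-18) inclusive
    (2,3)@(5, 7): e=[6,86,16] → #
    (3,3)@(7, 7): e=[6,50,52] → #
    (4,3)@(9, 7): e=[6,14,88] → #
    (5,3)@(11, 7): e=[6,-22,124] → ·
    (2,4)@(5, 9): e=[18,78,12] → #
    (5,4)@(11, 9): e=[18,-30,120] → ·
    (2,5)@(5, 11): e=[30,70,8] → #
    (4,5)@(9, 11): e=[30,-2,80] → ·
    (2,6)@(5, 13): e=[42,62,4] → #
    (4,6)@(9, 13): e=[42,-10,76] → ·
    (2,7)@(5, 15): e=[54,54,0] → #  [on edge]
    (4,7)@(9, 15): e=[54,-18,72] → ·
  covered (14 px):
    · · · · · · ·
    · · · · · · ·
    · · · · · · ·
    · · # # # · ·
    · · # # # · ·
    · · # # · · ·
    · · # # · · ·
    · · # # · · ·
    · · · # · · ·
    · · · # · · ·
    · · · · · · ·
    · · · · · · ·
T2:
  2·area = 12  (B↔C swapped to make it positive)
  edge (0, 2)→(14, 14): d=(14,12) inclusive
  edge (14, 14)→(6, 8): d=(-8,-6) inclusive
  edge (6, 8)→(0, 2): d=(-6,-6) inclusive
    (0,1)@(1, 3): e=[2,10,0] → #  [on edge]
    (1,1)@(3, 3): e=[-22,22,12] → ·
    (0,2)@(1, 5): e=[30,-6,-12] → ·
    (1,2)@(3, 5): e=[6,6,0] → #  [on edge]
    (2,2)@(5, 5): e=[-18,18,12] → ·
    (1,3)@(3, 7): e=[34,-10,-12] → ·
    (2,3)@(5, 7): e=[10,2,0] → #  [on edge]
    (3,3)@(7, 7): e=[-14,14,12] → ·
    (2,4)@(5, 9): e=[38,-14,-12] → ·
    (3,4)@(7, 9): e=[14,-2,0] → ·  [on edge]
    (4,5)@(9, 11): e=[18,-6,0] → ·  [on edge]
    (5,6)@(11, 13): e=[22,-10,0] → ·  [on edge]
    (6,7)@(13, 15): e=[26,-14,0] → ·  [on edge]
  covered (3 px):
    · · · · · · ·
    # · · · · · ·
    · # · · · · ·
    · · # · · · ·
    · · · · · · ·
    · · · · · · ·
    · · · · · · ·
    · · · · · · ·
    · · · · · · ·
    · · · · · · ·
    · · · · · · ·
    · · · · · · ·
T3:
  2·area = 120  (B↔C swapped to make it positive)
  edge (4, 22)→(4, 2): d=(0,-20) inclusive
  edge (4, 2)→(10, 14): d=(6,12) inclusive
  edge (10, 14)→(4, 22): d=(-6,8) inclusive
    (2,2)@(5, 5): e=[20,6,94] → #
    (3,2)@(7, 5): e=[60,-18,78] → ·
    (2,3)@(5, 7): e=[20,18,82] → #
    (3,3)@(7, 7): e=[60,-6,66] → ·
    (2,4)@(5, 9): e=[20,30,70] → #
    (3,4)@(7, 9): e=[60,6,54] → #
    (4,4)@(9, 9): e=[100,-18,38] → ·
    (2,5)@(5, 11): e=[20,42,58] → #
    (4,5)@(9, 11): e=[100,-6,26] → ·
    (2,6)@(5, 13): e=[20,54,46] → #
    (4,6)@(9, 13): e=[100,6,14] → #
    (5,6)@(11, 13): e=[140,-18,-2] → ·
  covered (15 px):
    · · · · · · ·
    · · · · · · ·
    · · # · · · ·
    · · # · · · ·
    · · # # · · ·
    · · # # · · ·
    · · # # # · ·
    · · # # # · ·
    · · # # · · ·
    · · # · · · ·
    · · · · · · ·
    · · · · · · ·
T4:
  2·area = 60  (B↔C swapped to make it positive)
  edge (10, 7)→(12, 18): d=(2,11) inclusive
  edge (12, 18)→(4, 4): d=(-8,-14) inclusive
  edge (4, 4)→(10, 7): d=(6,3) inclusive
    (2,2)@(5, 5): e=[51,6,3] → #
    (3,2)@(7, 5): e=[29,34,-3] → ·
    (2,3)@(5, 7): e=[55,-10,15] → ·
    (3,3)@(7, 7): e=[33,18,9] → #
    (4,3)@(9, 7): e=[11,46,3] → #
    (5,3)@(11, 7): e=[-11,74,-3] → ·
    (3,4)@(7, 9): e=[37,2,21] → #
    (5,4)@(11, 9): e=[-7,58,9] → ·
    (3,5)@(7, 11): e=[41,-14,33] → ·
    (4,5)@(9, 11): e=[19,14,27] → #
    (5,5)@(11, 11): e=[-3,42,21] → ·
    (4,6)@(9, 13): e=[23,-2,39] → ·
  covered (8 px):
    · · · · · · ·
    · · · · · · ·
    · · # · · · ·
    · · · # # · ·
    · · · # # · ·
    · · · · # · ·
    · · · · · # ·
    · · · · · # ·
    · · · · · · ·
    · · · · · · ·
    · · · · · · ·
    · · · · · · ·

Final: 43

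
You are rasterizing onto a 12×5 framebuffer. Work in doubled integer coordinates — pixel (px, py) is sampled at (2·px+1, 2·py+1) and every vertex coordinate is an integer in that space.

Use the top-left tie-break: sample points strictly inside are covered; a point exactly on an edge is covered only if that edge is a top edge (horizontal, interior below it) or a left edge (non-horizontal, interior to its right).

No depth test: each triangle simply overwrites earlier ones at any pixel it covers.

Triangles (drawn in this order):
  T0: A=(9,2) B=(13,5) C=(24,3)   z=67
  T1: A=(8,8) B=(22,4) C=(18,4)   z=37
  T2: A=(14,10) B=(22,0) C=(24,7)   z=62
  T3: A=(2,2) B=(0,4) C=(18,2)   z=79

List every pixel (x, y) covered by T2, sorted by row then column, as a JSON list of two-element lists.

T0:
  2·area = 41  (B↔C swapped to make it positive)
  edge (9, 2)→(24, 3): d=(15,1) right/bottom  bias=-1
  edge (24, 3)→(13, 5): d=(-11,2) right/bottom  bias=-1
  edge (13, 5)→(9, 2): d=(-4,-3) top-left  bias=+0
    (5,1)@(11, 3): e=[13,26,2] → X
    (6,1)@(13, 3): e=[11,22,8] → X
    (7,1)@(15, 3): e=[9,18,14] → X
    (8,1)@(17, 3): e=[7,14,20] → X
    (9,1)@(19, 3): e=[5,10,26] → X
    (10,1)@(21, 3): e=[3,6,32] → X
    (11,1)@(23, 3): e=[1,2,38] → X
    (5,2)@(11, 5): e=[43,4,-6] → .
    (6,2)@(13, 5): e=[41,0,0] → .  [on edge]
    (7,2)@(15, 5): e=[39,-4,6] → .
    (8,2)@(17, 5): e=[37,-8,12] → .
    (9,2)@(19, 5): e=[35,-12,18] → .
  covered (7 px):
    . . . . . . . . . . . .
    . . . . . X X X X X X X
    . . . . . . . . . . . .
    . . . . . . . . . . . .
    . . . . . . . . . . . .
T1:
  2·area = 16  (B↔C swapped to make it positive)
  edge (8, 8)→(18, 4): d=(10,-4) top-left  bias=+0
  edge (18, 4)→(22, 4): d=(4,0) top-left  bias=+0
  edge (22, 4)→(8, 8): d=(-14,4) right/bottom  bias=-1
    (8,2)@(17, 5): e=[6,4,6] → X
    (9,2)@(19, 5): e=[14,4,-2] → .
    (5,3)@(11, 7): e=[2,12,2] → X
    (6,3)@(13, 7): e=[10,12,-6] → .
    (8,3)@(17, 7): e=[26,12,-22] → .
    (5,4)@(11, 9): e=[22,20,-26] → .
  covered (2 px):
    . . . . . . . . . . . .
    . . . . . . . . . . . .
    . . . . . . . . X . . .
    . . . . . X . . . . . .
    . . . . . . . . . . . .
T2:
  2·area = 76
  edge (14, 10)→(22, 0): d=(8,-10) top-left  bias=+0
  edge (22, 0)→(24, 7): d=(2,7) right/bottom  bias=-1
  edge (24, 7)→(14, 10): d=(-10,3) right/bottom  bias=-1
    (10,1)@(21, 3): e=[14,13,49] → X
    (11,1)@(23, 3): e=[34,-1,43] → .
    (9,2)@(19, 5): e=[10,31,35] → X
    (11,2)@(23, 5): e=[50,3,23] → X
    (8,3)@(17, 7): e=[6,49,21] → X
    (7,4)@(15, 9): e=[2,67,7] → X
    (9,4)@(19, 9): e=[42,39,-5] → .
    (10,4)@(21, 9): e=[62,25,-11] → .
    (11,4)@(23, 9): e=[82,11,-17] → .
  covered (10 px):
    . . . . . . . . . . . .
    . . . . . . . . . . X .
    . . . . . . . . . X X X
    . . . . . . . . X X X X
    . . . . . . . X X . . .
T3:
  2·area = 32  (B↔C swapped to make it positive)
  edge (2, 2)→(18, 2): d=(16,0) top-left  bias=+0
  edge (18, 2)→(0, 4): d=(-18,2) right/bottom  bias=-1
  edge (0, 4)→(2, 2): d=(2,-2) top-left  bias=+0
    (1,0)@(3, 1): e=[-16,48,0] → .  [on edge]
    (0,1)@(1, 3): e=[16,16,0] → X  [on edge]
    (1,1)@(3, 3): e=[16,12,4] → X
    (2,1)@(5, 3): e=[16,8,8] → X
    (3,1)@(7, 3): e=[16,4,12] → X
    (4,1)@(9, 3): e=[16,0,16] → .  [on edge]
    (0,2)@(1, 5): e=[48,-20,4] → .
    (1,2)@(3, 5): e=[48,-24,8] → .
    (2,2)@(5, 5): e=[48,-28,12] → .
    (3,2)@(7, 5): e=[48,-32,16] → .
  covered (4 px):
    . . . . . . . . . . . .
    X X X X . . . . . . . .
    . . . . . . . . . . . .
    . . . . . . . . . . . .
    . . . . . . . . . . . .

Final: [[10,1],[9,2],[10,2],[11,2],[8,3],[9,3],[10,3],[11,3],[7,4],[8,4]]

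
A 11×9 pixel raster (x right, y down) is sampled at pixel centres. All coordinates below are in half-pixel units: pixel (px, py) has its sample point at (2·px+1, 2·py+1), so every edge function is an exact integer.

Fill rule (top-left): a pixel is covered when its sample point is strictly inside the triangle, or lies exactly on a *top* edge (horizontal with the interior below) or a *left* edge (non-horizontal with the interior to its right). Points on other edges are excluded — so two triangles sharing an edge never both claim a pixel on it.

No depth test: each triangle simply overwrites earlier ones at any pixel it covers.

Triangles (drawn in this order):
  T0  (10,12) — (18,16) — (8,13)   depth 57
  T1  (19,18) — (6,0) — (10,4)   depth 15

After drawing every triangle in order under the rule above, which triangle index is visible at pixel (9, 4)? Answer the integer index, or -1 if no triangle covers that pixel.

T0:
  2·area = 16
  edge (10, 12)→(18, 16): d=(8,4) right/bottom  bias=-1
  edge (18, 16)→(8, 13): d=(-10,-3) top-left  bias=+0
  edge (8, 13)→(10, 12): d=(2,-1) top-left  bias=+0
    (4,6)@(9, 13): e=[12,3,1] → █
    (5,6)@(11, 13): e=[4,9,3] → █
    (6,6)@(13, 13): e=[-4,15,5] → ·
    (4,7)@(9, 15): e=[28,-17,5] → ·
    (5,7)@(11, 15): e=[20,-11,7] → ·
    (7,7)@(15, 15): e=[4,1,11] → █
    (8,7)@(17, 15): e=[-4,7,13] → ·
    (7,8)@(15, 17): e=[20,-19,15] → ·
  covered (3 px):
    · · · · · · · · · · ·
    · · · · · · · · · · ·
    · · · · · · · · · · ·
    · · · · · · · · · · ·
    · · · · · · · · · · ·
    · · · · · · · · · · ·
    · · · · █ █ · · · · ·
    · · · · · · · █ · · ·
    · · · · · · · · · · ·
T1:
  2·area = 20
  edge (19, 18)→(6, 0): d=(-13,-18) top-left  bias=+0
  edge (6, 0)→(10, 4): d=(4,4) right/bottom  bias=-1
  edge (10, 4)→(19, 18): d=(9,14) right/bottom  bias=-1
    (3,0)@(7, 1): e=[5,0,15] → ·  [on edge]
    (4,1)@(9, 3): e=[15,0,5] → ·  [on edge]
    (5,2)@(11, 5): e=[25,0,-5] → ·  [on edge]
    (6,3)@(13, 7): e=[35,0,-15] → ·  [on edge]
    (6,4)@(13, 9): e=[9,8,3] → █
    (7,4)@(15, 9): e=[45,0,-25] → ·  [on edge]
    (6,5)@(13, 11): e=[-17,16,21] → ·
    (8,5)@(17, 11): e=[55,0,-35] → ·  [on edge]
    (9,6)@(19, 13): e=[65,0,-45] → ·  [on edge]
    (8,7)@(17, 15): e=[3,16,1] → █
    (9,7)@(19, 15): e=[39,8,-27] → ·
    (10,7)@(21, 15): e=[75,0,-55] → ·  [on edge]
  covered (2 px):
    · · · · · · · · · · ·
    · · · · · · · · · · ·
    · · · · · · · · · · ·
    · · · · · · · · · · ·
    · · · · · · █ · · · ·
    · · · · · · · · · · ·
    · · · · · · · · · · ·
    · · · · · · · · █ · ·
    · · · · · · · · · · ·

Z-buffer (winner per pixel, '.' = empty):
  . . . . . . . . . . .
  . . . . . . . . . . .
  . . . . . . . . . . .
  . . . . . . . . . . .
  . . . . . . 1 . . . .
  . . . . . . . . . . .
  . . . . 0 0 . . . . .
  . . . . . . . 0 1 . .
  . . . . . . . . . . .

Answer: -1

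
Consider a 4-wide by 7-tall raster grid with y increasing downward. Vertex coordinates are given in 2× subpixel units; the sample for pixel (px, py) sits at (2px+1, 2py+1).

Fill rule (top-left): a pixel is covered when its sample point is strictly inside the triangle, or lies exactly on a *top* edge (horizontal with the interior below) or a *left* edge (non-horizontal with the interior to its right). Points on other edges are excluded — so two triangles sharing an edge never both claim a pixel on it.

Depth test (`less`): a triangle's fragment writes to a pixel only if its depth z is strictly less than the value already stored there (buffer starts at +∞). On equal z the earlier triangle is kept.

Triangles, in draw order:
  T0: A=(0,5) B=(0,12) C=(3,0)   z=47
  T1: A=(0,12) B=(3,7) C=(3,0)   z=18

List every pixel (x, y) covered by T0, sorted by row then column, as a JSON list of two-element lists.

T0:
  2·area = 21  (B↔C swapped to make it positive)
  edge (0, 5)→(3, 0): d=(3,-5) top-left  bias=+0
  edge (3, 0)→(0, 12): d=(-3,12) right/bottom  bias=-1
  edge (0, 12)→(0, 5): d=(0,-7) top-left  bias=+0
    (0,2)@(1, 5): e=[5,9,7] → X
    (1,2)@(3, 5): e=[15,-15,21] → .
    (0,3)@(1, 7): e=[11,3,7] → X
    (1,3)@(3, 7): e=[21,-21,21] → .
    (0,4)@(1, 9): e=[17,-3,7] → .
  covered (2 px):
    . . . .
    . . . .
    X . . .
    X . . .
    . . . .
    . . . .
    . . . .
T1:
  2·area = 21  (B↔C swapped to make it positive)
  edge (0, 12)→(3, 0): d=(3,-12) top-left  bias=+0
  edge (3, 0)→(3, 7): d=(0,7) right/bottom  bias=-1
  edge (3, 7)→(0, 12): d=(-3,5) right/bottom  bias=-1
    (1,0)@(3, 1): e=[3,0,18] → .  [on edge]
    (1,1)@(3, 3): e=[9,0,12] → .  [on edge]
    (1,2)@(3, 5): e=[15,0,6] → .  [on edge]
    (1,3)@(3, 7): e=[21,0,0] → .  [on edge]
    (0,4)@(1, 9): e=[3,14,4] → X
    (1,4)@(3, 9): e=[27,0,-6] → .  [on edge]
    (0,5)@(1, 11): e=[9,14,-2] → .
    (1,5)@(3, 11): e=[33,0,-12] → .  [on edge]
    (1,6)@(3, 13): e=[39,0,-18] → .  [on edge]
  covered (1 px):
    . . . .
    . . . .
    . . . .
    . . . .
    X . . .
    . . . .
    . . . .

Result: [[0,2],[0,3]]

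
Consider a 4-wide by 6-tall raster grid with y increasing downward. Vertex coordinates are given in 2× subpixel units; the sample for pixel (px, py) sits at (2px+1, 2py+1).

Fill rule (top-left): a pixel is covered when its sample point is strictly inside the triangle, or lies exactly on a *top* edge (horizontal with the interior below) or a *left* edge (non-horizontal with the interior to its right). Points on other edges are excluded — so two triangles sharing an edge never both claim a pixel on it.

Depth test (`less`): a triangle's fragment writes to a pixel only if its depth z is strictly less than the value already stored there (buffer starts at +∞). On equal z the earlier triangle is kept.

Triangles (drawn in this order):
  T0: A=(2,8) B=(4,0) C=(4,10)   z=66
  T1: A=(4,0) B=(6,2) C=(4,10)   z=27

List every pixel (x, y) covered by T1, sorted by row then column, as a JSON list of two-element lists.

T0:
  2·area = 20
  edge (2, 8)→(4, 0): d=(2,-8) top-left  bias=+0
  edge (4, 0)→(4, 10): d=(0,10) right/bottom  bias=-1
  edge (4, 10)→(2, 8): d=(-2,-2) top-left  bias=+0
    (1,2)@(3, 5): e=[2,10,8] → #
    (2,2)@(5, 5): e=[18,-10,12] → ·
    (0,3)@(1, 7): e=[-10,30,0] → ·  [on edge]
    (1,3)@(3, 7): e=[6,10,4] → #
    (2,3)@(5, 7): e=[22,-10,8] → ·
    (1,4)@(3, 9): e=[10,10,0] → #  [on edge]
    (2,4)@(5, 9): e=[26,-10,4] → ·
    (1,5)@(3, 11): e=[14,10,-4] → ·
    (2,5)@(5, 11): e=[30,-10,0] → ·  [on edge]
  covered (3 px):
    · · · ·
    · · · ·
    · # · ·
    · # · ·
    · # · ·
    · · · ·
T1:
  2·area = 20
  edge (4, 0)→(6, 2): d=(2,2) right/bottom  bias=-1
  edge (6, 2)→(4, 10): d=(-2,8) right/bottom  bias=-1
  edge (4, 10)→(4, 0): d=(0,-10) top-left  bias=+0
    (2,0)@(5, 1): e=[0,10,10] → ·  [on edge]
    (2,1)@(5, 3): e=[4,6,10] → #
    (3,1)@(7, 3): e=[0,-10,30] → ·  [on edge]
    (2,2)@(5, 5): e=[8,2,10] → #
    (3,2)@(7, 5): e=[4,-14,30] → ·
    (2,3)@(5, 7): e=[12,-2,10] → ·
  covered (2 px):
    · · · ·
    · · # ·
    · · # ·
    · · · ·
    · · · ·
    · · · ·

Final: [[2,1],[2,2]]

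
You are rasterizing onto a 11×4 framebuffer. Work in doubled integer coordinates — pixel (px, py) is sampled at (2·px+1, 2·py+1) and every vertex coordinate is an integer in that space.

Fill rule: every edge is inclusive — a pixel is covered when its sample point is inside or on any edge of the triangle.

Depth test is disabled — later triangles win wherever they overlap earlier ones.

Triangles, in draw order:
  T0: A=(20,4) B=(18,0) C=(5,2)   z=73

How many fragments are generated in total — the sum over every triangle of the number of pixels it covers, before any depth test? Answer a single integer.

T0:
  2·area = 56  (B↔C swapped to make it positive)
  edge (20, 4)→(5, 2): d=(-15,-2) inclusive
  edge (5, 2)→(18, 0): d=(13,-2) inclusive
  edge (18, 0)→(20, 4): d=(2,4) inclusive
    (6,0)@(13, 1): e=[31,3,22] → █
    (7,0)@(15, 1): e=[35,7,14] → █
    (8,0)@(17, 1): e=[39,11,6] → █
    (9,0)@(19, 1): e=[43,15,-2] → ·
    (6,1)@(13, 3): e=[1,29,26] → █
    (9,1)@(19, 3): e=[13,41,2] → █
    (10,1)@(21, 3): e=[17,45,-6] → ·
    (6,2)@(13, 5): e=[-29,55,30] → ·
    (7,2)@(15, 5): e=[-25,59,22] → ·
    (8,2)@(17, 5): e=[-21,63,14] → ·
    (9,2)@(19, 5): e=[-17,67,6] → ·
  covered (7 px):
    · · · · · · █ █ █ · ·
    · · · · · · █ █ █ █ ·
    · · · · · · · · · · ·
    · · · · · · · · · · ·

Final: 7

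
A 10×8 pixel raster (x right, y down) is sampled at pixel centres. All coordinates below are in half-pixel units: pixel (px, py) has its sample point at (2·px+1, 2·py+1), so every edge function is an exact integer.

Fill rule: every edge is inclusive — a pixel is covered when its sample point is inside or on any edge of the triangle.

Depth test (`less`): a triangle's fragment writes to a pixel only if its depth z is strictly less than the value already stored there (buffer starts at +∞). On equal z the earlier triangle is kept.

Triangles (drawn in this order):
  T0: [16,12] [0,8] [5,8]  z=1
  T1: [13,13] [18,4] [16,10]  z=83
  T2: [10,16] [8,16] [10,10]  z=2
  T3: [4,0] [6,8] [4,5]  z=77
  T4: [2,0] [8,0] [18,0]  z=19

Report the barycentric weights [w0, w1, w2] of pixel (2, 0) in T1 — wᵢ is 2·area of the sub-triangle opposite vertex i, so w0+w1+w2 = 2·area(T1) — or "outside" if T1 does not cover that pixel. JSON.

T0:
  2·area = 20
  edge (16, 12)→(0, 8): d=(-16,-4) inclusive
  edge (0, 8)→(5, 8): d=(5,0) inclusive
  edge (5, 8)→(16, 12): d=(11,4) inclusive
    (2,4)@(5, 9): e=[4,5,11] → #
    (3,4)@(7, 9): e=[12,5,3] → #
    (4,4)@(9, 9): e=[20,5,-5] → ·
    (2,5)@(5, 11): e=[-28,15,33] → ·
    (3,5)@(7, 11): e=[-20,15,25] → ·
    (6,5)@(13, 11): e=[4,15,1] → #
    (7,5)@(15, 11): e=[12,15,-7] → ·
    (6,6)@(13, 13): e=[-28,25,23] → ·
  covered (3 px):
    · · · · · · · · · ·
    · · · · · · · · · ·
    · · · · · · · · · ·
    · · · · · · · · · ·
    · · # # · · · · · ·
    · · · · · · # · · ·
    · · · · · · · · · ·
    · · · · · · · · · ·
T1:
  2·area = 12
  edge (13, 13)→(18, 4): d=(5,-9) inclusive
  edge (18, 4)→(16, 10): d=(-2,6) inclusive
  edge (16, 10)→(13, 13): d=(-3,3) inclusive
    (9,0)@(19, 1): e=[-6,0,18] → ·  [on edge]
    (8,3)@(17, 7): e=[6,0,6] → #  [on edge]
    (9,3)@(19, 7): e=[24,-12,0] → ·  [on edge]
    (8,4)@(17, 9): e=[16,-4,0] → ·  [on edge]
    (7,5)@(15, 11): e=[8,4,0] → #  [on edge]
    (8,5)@(17, 11): e=[26,-8,-6] → ·
    (6,6)@(13, 13): e=[0,12,0] → #  [on edge]
    (7,6)@(15, 13): e=[18,0,-6] → ·  [on edge]
    (5,7)@(11, 15): e=[-8,20,0] → ·  [on edge]
    (6,7)@(13, 15): e=[10,8,-6] → ·
  covered (3 px):
    · · · · · · · · · ·
    · · · · · · · · · ·
    · · · · · · · · · ·
    · · · · · · · · # ·
    · · · · · · · · · ·
    · · · · · · · # · ·
    · · · · · · # · · ·
    · · · · · · · · · ·
T2:
  2·area = 12
  edge (10, 16)→(8, 16): d=(-2,0) inclusive
  edge (8, 16)→(10, 10): d=(2,-6) inclusive
  edge (10, 10)→(10, 16): d=(0,6) inclusive
    (6,0)@(13, 1): e=[30,0,-18] → ·  [on edge]
    (5,3)@(11, 7): e=[18,0,-6] → ·  [on edge]
    (4,6)@(9, 13): e=[6,0,6] → #  [on edge]
    (5,6)@(11, 13): e=[6,12,-6] → ·
    (4,7)@(9, 15): e=[2,4,6] → #
    (5,7)@(11, 15): e=[2,16,-6] → ·
  covered (2 px):
    · · · · · · · · · ·
    · · · · · · · · · ·
    · · · · · · · · · ·
    · · · · · · · · · ·
    · · · · · · · · · ·
    · · · · · · · · · ·
    · · · · # · · · · ·
    · · · · # · · · · ·
T3:
  2·area = 10
  edge (4, 0)→(6, 8): d=(2,8) inclusive
  edge (6, 8)→(4, 5): d=(-2,-3) inclusive
  edge (4, 5)→(4, 0): d=(0,-5) inclusive
    (2,2)@(5, 5): e=[2,3,5] → #
    (3,2)@(7, 5): e=[-14,9,15] → ·
    (2,3)@(5, 7): e=[6,-1,5] → ·
  covered (1 px):
    · · · · · · · · · ·
    · · · · · · · · · ·
    · · # · · · · · · ·
    · · · · · · · · · ·
    · · · · · · · · · ·
    · · · · · · · · · ·
    · · · · · · · · · ·
    · · · · · · · · · ·
T4:
  degenerate (2·area = 0) — covers nothing

Result: "outside"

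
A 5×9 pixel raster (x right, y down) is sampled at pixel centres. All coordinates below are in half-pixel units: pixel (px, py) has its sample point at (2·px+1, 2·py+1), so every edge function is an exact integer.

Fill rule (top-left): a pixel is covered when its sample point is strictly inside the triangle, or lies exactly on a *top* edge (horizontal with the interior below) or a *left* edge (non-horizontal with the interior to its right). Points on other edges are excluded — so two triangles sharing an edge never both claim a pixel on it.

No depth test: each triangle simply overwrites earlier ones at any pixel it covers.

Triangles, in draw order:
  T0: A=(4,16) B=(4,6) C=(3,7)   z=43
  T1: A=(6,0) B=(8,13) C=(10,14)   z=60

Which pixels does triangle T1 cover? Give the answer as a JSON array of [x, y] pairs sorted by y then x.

T0:
  2·area = 10  (B↔C swapped to make it positive)
  edge (4, 16)→(3, 7): d=(-1,-9) top-left  bias=+0
  edge (3, 7)→(4, 6): d=(1,-1) top-left  bias=+0
  edge (4, 6)→(4, 16): d=(0,10) right/bottom  bias=-1
    (4,0)@(9, 1): e=[60,0,-50] → .  [on edge]
    (3,1)@(7, 3): e=[40,0,-30] → .  [on edge]
    (2,2)@(5, 5): e=[20,0,-10] → .  [on edge]
    (1,3)@(3, 7): e=[0,0,10] → X  [on edge]
    (2,3)@(5, 7): e=[18,2,-10] → .
    (0,4)@(1, 9): e=[-20,0,30] → .  [on edge]
    (1,4)@(3, 9): e=[-2,2,10] → .
  covered (1 px):
    . . . . .
    . . . . .
    . . . . .
    . X . . .
    . . . . .
    . . . . .
    . . . . .
    . . . . .
    . . . . .
T1:
  2·area = 24  (B↔C swapped to make it positive)
  edge (6, 0)→(10, 14): d=(4,14) right/bottom  bias=-1
  edge (10, 14)→(8, 13): d=(-2,-1) top-left  bias=+0
  edge (8, 13)→(6, 0): d=(-2,-13) top-left  bias=+0
    (3,2)@(7, 5): e=[6,15,3] → X
    (4,2)@(9, 5): e=[-22,17,29] → .
    (3,3)@(7, 7): e=[14,11,-1] → .
    (4,5)@(9, 11): e=[2,5,17] → X
    (4,6)@(9, 13): e=[10,1,13] → X
    (4,7)@(9, 15): e=[18,-3,9] → .
  covered (3 px):
    . . . . .
    . . . . .
    . . . X .
    . . . . .
    . . . . .
    . . . . X
    . . . . X
    . . . . .
    . . . . .

Answer: [[3,2],[4,5],[4,6]]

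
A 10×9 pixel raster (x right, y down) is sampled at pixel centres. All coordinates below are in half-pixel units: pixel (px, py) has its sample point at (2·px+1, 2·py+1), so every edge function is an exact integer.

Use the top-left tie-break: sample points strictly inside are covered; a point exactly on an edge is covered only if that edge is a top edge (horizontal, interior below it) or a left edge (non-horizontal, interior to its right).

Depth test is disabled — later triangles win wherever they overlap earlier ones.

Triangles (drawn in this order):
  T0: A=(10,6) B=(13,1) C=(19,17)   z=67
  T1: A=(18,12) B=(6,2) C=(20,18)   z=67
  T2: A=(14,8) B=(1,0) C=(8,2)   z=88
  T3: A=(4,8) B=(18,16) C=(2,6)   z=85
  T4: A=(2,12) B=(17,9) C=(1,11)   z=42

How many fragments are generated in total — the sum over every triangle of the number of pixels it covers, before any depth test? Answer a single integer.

T0:
  2·area = 78
  edge (10, 6)→(13, 1): d=(3,-5) top-left  bias=+0
  edge (13, 1)→(19, 17): d=(6,16) right/bottom  bias=-1
  edge (19, 17)→(10, 6): d=(-9,-11) top-left  bias=+0
    (6,0)@(13, 1): e=[0,0,78] → .  [on edge]
    (6,1)@(13, 3): e=[6,12,60] → X
    (7,1)@(15, 3): e=[16,-20,82] → .
    (5,2)@(11, 5): e=[2,56,20] → X
    (7,2)@(15, 5): e=[22,-8,64] → .
    (5,3)@(11, 7): e=[8,68,2] → X
    (7,3)@(15, 7): e=[28,4,46] → X
    (8,3)@(17, 7): e=[38,-28,68] → .
    (5,4)@(11, 9): e=[14,80,-16] → .
    (6,4)@(13, 9): e=[24,48,6] → X
    (8,4)@(17, 9): e=[44,-16,50] → .
    (3,5)@(7, 11): e=[0,156,-78] → .  [on edge]
    (9,8)@(19, 17): e=[78,0,0] → .  [on edge]
  covered (10 px):
    . . . . . . . . . .
    . . . . . . X . . .
    . . . . . X X . . .
    . . . . . X X X . .
    . . . . . . X X . .
    . . . . . . . X . .
    . . . . . . . . X .
    . . . . . . . . . .
    . . . . . . . . . .
T1:
  2·area = 52  (B↔C swapped to make it positive)
  edge (18, 12)→(20, 18): d=(2,6) right/bottom  bias=-1
  edge (20, 18)→(6, 2): d=(-14,-16) top-left  bias=+0
  edge (6, 2)→(18, 12): d=(12,10) right/bottom  bias=-1
    (3,1)@(7, 3): e=[48,2,2] → X
    (4,1)@(9, 3): e=[36,34,-18] → .
    (7,1)@(15, 3): e=[0,130,-78] → .  [on edge]
    (3,2)@(7, 5): e=[52,-26,26] → .
    (4,2)@(9, 5): e=[40,6,6] → X
    (5,2)@(11, 5): e=[28,38,-14] → .
    (4,3)@(9, 7): e=[44,-22,30] → .
    (5,3)@(11, 7): e=[32,10,10] → X
    (6,3)@(13, 7): e=[20,42,-10] → .
    (5,4)@(11, 9): e=[36,-18,34] → .
    (6,4)@(13, 9): e=[24,14,14] → X
    (7,4)@(15, 9): e=[12,46,-6] → .
    (8,4)@(17, 9): e=[0,78,-26] → .  [on edge]
    (9,7)@(19, 15): e=[0,26,26] → .  [on edge]
  covered (6 px):
    . . . . . . . . . .
    . . . X . . . . . .
    . . . . X . . . . .
    . . . . . X . . . .
    . . . . . . X . . .
    . . . . . . . X . .
    . . . . . . . . X .
    . . . . . . . . . .
    . . . . . . . . . .
T2:
  2·area = 30
  edge (14, 8)→(1, 0): d=(-13,-8) top-left  bias=+0
  edge (1, 0)→(8, 2): d=(7,2) right/bottom  bias=-1
  edge (8, 2)→(14, 8): d=(6,6) right/bottom  bias=-1
    (1,0)@(3, 1): e=[3,3,24] → X
    (2,0)@(5, 1): e=[19,-1,12] → .
    (3,0)@(7, 1): e=[35,-5,0] → .  [on edge]
    (1,1)@(3, 3): e=[-23,17,36] → .
    (3,1)@(7, 3): e=[9,9,12] → X
    (4,1)@(9, 3): e=[25,5,0] → .  [on edge]
    (3,2)@(7, 5): e=[-17,23,24] → .
    (5,2)@(11, 5): e=[15,15,0] → .  [on edge]
    (6,3)@(13, 7): e=[5,25,0] → .  [on edge]
    (7,4)@(15, 9): e=[-5,35,0] → .  [on edge]
    (8,5)@(17, 11): e=[-15,45,0] → .  [on edge]
    (9,6)@(19, 13): e=[-25,55,0] → .  [on edge]
  covered (2 px):
    . X . . . . . . . .
    . . . X . . . . . .
    . . . . . . . . . .
    . . . . . . . . . .
    . . . . . . . . . .
    . . . . . . . . . .
    . . . . . . . . . .
    . . . . . . . . . .
    . . . . . . . . . .
T3:
  2·area = 12  (B↔C swapped to make it positive)
  edge (4, 8)→(2, 6): d=(-2,-2) top-left  bias=+0
  edge (2, 6)→(18, 16): d=(16,10) right/bottom  bias=-1
  edge (18, 16)→(4, 8): d=(-14,-8) top-left  bias=+0
    (0,2)@(1, 5): e=[0,-6,18] → .  [on edge]
    (1,3)@(3, 7): e=[0,6,6] → X  [on edge]
    (2,3)@(5, 7): e=[4,-14,22] → .
    (1,4)@(3, 9): e=[-4,38,-22] → .
    (2,4)@(5, 9): e=[0,18,-6] → .  [on edge]
    (3,5)@(7, 11): e=[0,30,-18] → .  [on edge]
    (4,6)@(9, 13): e=[0,42,-30] → .  [on edge]
    (6,6)@(13, 13): e=[8,2,2] → X
    (7,6)@(15, 13): e=[12,-18,18] → .
    (5,7)@(11, 15): e=[0,54,-42] → .  [on edge]
    (6,7)@(13, 15): e=[4,34,-26] → .
    (6,8)@(13, 17): e=[0,66,-54] → .  [on edge]
  covered (2 px):
    . . . . . . . . . .
    . . . . . . . . . .
    . . . . . . . . . .
    . X . . . . . . . .
    . . . . . . . . . .
    . . . . . . . . . .
    . . . . . . X . . .
    . . . . . . . . . .
    . . . . . . . . . .
T4:
  2·area = 18  (B↔C swapped to make it positive)
  edge (2, 12)→(1, 11): d=(-1,-1) top-left  bias=+0
  edge (1, 11)→(17, 9): d=(16,-2) top-left  bias=+0
  edge (17, 9)→(2, 12): d=(-15,3) right/bottom  bias=-1
    (8,4)@(17, 9): e=[18,0,0] → .  [on edge]
    (0,5)@(1, 11): e=[0,0,18] → X  [on edge]
    (1,5)@(3, 11): e=[2,4,12] → X
    (2,5)@(5, 11): e=[4,8,6] → X
    (3,5)@(7, 11): e=[6,12,0] → .  [on edge]
    (0,6)@(1, 13): e=[-2,32,-12] → .
    (1,6)@(3, 13): e=[0,36,-18] → .  [on edge]
    (2,6)@(5, 13): e=[2,40,-24] → .
    (2,7)@(5, 15): e=[0,72,-54] → .  [on edge]
    (3,8)@(7, 17): e=[0,108,-90] → .  [on edge]
  covered (3 px):
    . . . . . . . . . .
    . . . . . . . . . .
    . . . . . . . . . .
    . . . . . . . . . .
    . . . . . . . . . .
    X X X . . . . . . .
    . . . . . . . . . .
    . . . . . . . . . .
    . . . . . . . . . .

Result: 23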